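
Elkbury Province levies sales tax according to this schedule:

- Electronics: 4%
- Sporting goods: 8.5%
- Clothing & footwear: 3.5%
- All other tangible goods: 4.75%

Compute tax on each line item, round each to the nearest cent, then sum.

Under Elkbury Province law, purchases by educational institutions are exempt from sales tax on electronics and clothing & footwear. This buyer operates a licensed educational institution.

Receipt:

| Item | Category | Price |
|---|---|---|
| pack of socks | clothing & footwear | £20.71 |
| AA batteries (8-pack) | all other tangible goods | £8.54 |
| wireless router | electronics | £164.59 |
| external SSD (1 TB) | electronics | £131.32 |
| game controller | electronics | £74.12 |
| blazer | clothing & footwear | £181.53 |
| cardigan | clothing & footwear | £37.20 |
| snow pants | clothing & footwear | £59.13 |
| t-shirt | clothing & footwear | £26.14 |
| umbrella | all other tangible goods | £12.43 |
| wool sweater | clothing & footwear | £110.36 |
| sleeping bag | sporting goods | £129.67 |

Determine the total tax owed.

£12.02

Pack of socks £20.71: clothing & footwear, buyer-exempt → 0% → £0.00
AA batteries (8-pack) £8.54: all other tangible goods → 4.75% → £0.41
Wireless router £164.59: electronics, buyer-exempt → 0% → £0.00
External SSD (1 TB) £131.32: electronics, buyer-exempt → 0% → £0.00
Game controller £74.12: electronics, buyer-exempt → 0% → £0.00
Blazer £181.53: clothing & footwear, buyer-exempt → 0% → £0.00
Cardigan £37.20: clothing & footwear, buyer-exempt → 0% → £0.00
Snow pants £59.13: clothing & footwear, buyer-exempt → 0% → £0.00
T-shirt £26.14: clothing & footwear, buyer-exempt → 0% → £0.00
Umbrella £12.43: all other tangible goods → 4.75% → £0.59
Wool sweater £110.36: clothing & footwear, buyer-exempt → 0% → £0.00
Sleeping bag £129.67: sporting goods → 8.5% → £11.02
Total tax = £0.41 + £0.59 + £11.02 = £12.02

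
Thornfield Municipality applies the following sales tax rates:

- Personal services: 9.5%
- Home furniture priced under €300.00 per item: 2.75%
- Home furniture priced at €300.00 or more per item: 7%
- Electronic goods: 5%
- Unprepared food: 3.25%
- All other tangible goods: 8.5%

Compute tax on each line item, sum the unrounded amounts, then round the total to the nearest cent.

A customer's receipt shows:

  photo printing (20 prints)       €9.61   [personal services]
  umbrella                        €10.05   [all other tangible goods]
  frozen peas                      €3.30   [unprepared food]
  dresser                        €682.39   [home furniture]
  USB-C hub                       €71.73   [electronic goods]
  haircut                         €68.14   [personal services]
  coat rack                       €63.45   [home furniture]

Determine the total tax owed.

€61.45

Photo printing (20 prints) €9.61: personal services → 9.5% → €0.91295
Umbrella €10.05: all other tangible goods → 8.5% → €0.85425
Frozen peas €3.30: unprepared food → 3.25% → €0.10725
Dresser €682.39: home furniture, €300.00 or more → 7% → €47.7673
USB-C hub €71.73: electronic goods → 5% → €3.5865
Haircut €68.14: personal services → 9.5% → €6.4733
Coat rack €63.45: home furniture, under €300.00 → 2.75% → €1.744875
Unrounded tax sum = €61.446425 → €61.45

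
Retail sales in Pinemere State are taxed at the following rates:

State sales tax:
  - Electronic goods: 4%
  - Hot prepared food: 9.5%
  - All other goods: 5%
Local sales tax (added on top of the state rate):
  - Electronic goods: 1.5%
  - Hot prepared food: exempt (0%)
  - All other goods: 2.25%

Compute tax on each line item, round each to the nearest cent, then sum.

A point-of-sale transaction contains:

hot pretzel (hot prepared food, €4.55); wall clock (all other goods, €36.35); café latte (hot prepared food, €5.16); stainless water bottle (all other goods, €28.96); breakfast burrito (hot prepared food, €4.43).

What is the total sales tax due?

€6.08

Hot pretzel €4.55: hot prepared food → 9.5% + 0% local = 9.5% → €0.43
Wall clock €36.35: all other goods → 5% + 2.25% local = 7.25% → €2.64
Café latte €5.16: hot prepared food → 9.5% + 0% local = 9.5% → €0.49
Stainless water bottle €28.96: all other goods → 5% + 2.25% local = 7.25% → €2.10
Breakfast burrito €4.43: hot prepared food → 9.5% + 0% local = 9.5% → €0.42
Total tax = €0.43 + €2.64 + €0.49 + €2.10 + €0.42 = €6.08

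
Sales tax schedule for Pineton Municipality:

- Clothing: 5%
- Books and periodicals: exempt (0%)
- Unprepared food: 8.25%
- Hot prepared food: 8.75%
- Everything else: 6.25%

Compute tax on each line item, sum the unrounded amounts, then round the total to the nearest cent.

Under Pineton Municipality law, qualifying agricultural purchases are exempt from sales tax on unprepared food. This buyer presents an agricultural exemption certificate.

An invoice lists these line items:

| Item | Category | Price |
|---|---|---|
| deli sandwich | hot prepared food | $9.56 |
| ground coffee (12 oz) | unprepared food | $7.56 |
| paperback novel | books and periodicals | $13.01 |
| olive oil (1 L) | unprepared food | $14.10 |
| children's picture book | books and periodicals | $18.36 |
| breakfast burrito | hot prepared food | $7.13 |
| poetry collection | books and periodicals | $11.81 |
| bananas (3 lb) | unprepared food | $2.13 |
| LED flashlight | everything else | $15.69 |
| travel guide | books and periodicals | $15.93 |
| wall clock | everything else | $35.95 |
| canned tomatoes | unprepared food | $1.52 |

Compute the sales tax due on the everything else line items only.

$3.23

LED flashlight $15.69: everything else → 6.25% → $0.980625
Wall clock $35.95: everything else → 6.25% → $2.246875
Tax on everything else: unrounded sum = $3.2275 → $3.23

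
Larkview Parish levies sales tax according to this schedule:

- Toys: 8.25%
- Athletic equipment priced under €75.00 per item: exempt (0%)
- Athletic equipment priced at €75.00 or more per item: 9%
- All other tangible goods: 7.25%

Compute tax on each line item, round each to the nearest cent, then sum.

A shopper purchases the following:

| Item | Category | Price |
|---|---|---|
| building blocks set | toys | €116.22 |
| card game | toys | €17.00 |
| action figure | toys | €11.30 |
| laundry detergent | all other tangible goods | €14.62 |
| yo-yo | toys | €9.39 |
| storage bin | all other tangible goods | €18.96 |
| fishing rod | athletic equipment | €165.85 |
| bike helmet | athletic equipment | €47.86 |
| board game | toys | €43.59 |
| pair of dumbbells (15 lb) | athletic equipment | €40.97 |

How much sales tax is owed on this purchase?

€33.65

Building blocks set €116.22: toys → 8.25% → €9.59
Card game €17.00: toys → 8.25% → €1.40
Action figure €11.30: toys → 8.25% → €0.93
Laundry detergent €14.62: all other tangible goods → 7.25% → €1.06
Yo-yo €9.39: toys → 8.25% → €0.77
Storage bin €18.96: all other tangible goods → 7.25% → €1.37
Fishing rod €165.85: athletic equipment, €75.00 or more → 9% → €14.93
Bike helmet €47.86: athletic equipment, under €75.00 → 0% → €0.00
Board game €43.59: toys → 8.25% → €3.60
Pair of dumbbells (15 lb) €40.97: athletic equipment, under €75.00 → 0% → €0.00
Total tax = €9.59 + €1.40 + €0.93 + €1.06 + €0.77 + €1.37 + €14.93 + €3.60 = €33.65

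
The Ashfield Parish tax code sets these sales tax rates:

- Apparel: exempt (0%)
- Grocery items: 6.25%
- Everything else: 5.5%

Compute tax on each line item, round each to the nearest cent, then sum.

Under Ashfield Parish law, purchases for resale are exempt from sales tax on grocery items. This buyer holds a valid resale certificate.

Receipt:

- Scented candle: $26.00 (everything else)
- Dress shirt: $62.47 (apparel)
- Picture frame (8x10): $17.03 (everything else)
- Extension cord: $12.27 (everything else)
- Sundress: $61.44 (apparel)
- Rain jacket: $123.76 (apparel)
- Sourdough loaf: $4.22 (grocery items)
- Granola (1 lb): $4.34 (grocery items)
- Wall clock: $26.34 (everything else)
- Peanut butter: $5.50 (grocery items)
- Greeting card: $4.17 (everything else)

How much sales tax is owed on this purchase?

$4.72

Scented candle $26.00: everything else → 5.5% → $1.43
Dress shirt $62.47: apparel → 0% → $0.00
Picture frame (8x10) $17.03: everything else → 5.5% → $0.94
Extension cord $12.27: everything else → 5.5% → $0.67
Sundress $61.44: apparel → 0% → $0.00
Rain jacket $123.76: apparel → 0% → $0.00
Sourdough loaf $4.22: grocery items, buyer-exempt → 0% → $0.00
Granola (1 lb) $4.34: grocery items, buyer-exempt → 0% → $0.00
Wall clock $26.34: everything else → 5.5% → $1.45
Peanut butter $5.50: grocery items, buyer-exempt → 0% → $0.00
Greeting card $4.17: everything else → 5.5% → $0.23
Total tax = $1.43 + $0.94 + $0.67 + $1.45 + $0.23 = $4.72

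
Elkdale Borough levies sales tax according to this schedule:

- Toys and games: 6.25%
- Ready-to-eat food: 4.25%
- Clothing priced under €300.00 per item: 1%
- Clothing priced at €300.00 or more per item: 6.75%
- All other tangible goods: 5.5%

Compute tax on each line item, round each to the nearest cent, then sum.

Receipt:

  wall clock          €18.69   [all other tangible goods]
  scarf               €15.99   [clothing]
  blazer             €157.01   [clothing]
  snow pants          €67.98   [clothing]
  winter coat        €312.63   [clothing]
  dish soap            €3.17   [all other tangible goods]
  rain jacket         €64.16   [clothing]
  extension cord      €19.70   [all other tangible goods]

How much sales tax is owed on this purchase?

€26.43

Wall clock €18.69: all other tangible goods → 5.5% → €1.03
Scarf €15.99: clothing, under €300.00 → 1% → €0.16
Blazer €157.01: clothing, under €300.00 → 1% → €1.57
Snow pants €67.98: clothing, under €300.00 → 1% → €0.68
Winter coat €312.63: clothing, €300.00 or more → 6.75% → €21.10
Dish soap €3.17: all other tangible goods → 5.5% → €0.17
Rain jacket €64.16: clothing, under €300.00 → 1% → €0.64
Extension cord €19.70: all other tangible goods → 5.5% → €1.08
Total tax = €1.03 + €0.16 + €1.57 + €0.68 + €21.10 + €0.17 + €0.64 + €1.08 = €26.43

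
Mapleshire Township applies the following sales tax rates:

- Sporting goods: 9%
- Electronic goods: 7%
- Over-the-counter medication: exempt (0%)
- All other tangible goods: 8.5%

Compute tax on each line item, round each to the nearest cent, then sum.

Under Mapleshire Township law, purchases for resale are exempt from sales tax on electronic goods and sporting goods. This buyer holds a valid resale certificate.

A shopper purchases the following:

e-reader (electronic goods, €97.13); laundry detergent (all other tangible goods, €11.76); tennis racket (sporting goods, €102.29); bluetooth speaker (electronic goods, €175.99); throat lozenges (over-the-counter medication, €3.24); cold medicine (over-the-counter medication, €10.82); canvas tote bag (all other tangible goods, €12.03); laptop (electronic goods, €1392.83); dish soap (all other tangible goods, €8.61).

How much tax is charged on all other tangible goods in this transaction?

€2.75

Laundry detergent €11.76: all other tangible goods → 8.5% → €1.00
Canvas tote bag €12.03: all other tangible goods → 8.5% → €1.02
Dish soap €8.61: all other tangible goods → 8.5% → €0.73
Tax on all other tangible goods = €1.00 + €1.02 + €0.73 = €2.75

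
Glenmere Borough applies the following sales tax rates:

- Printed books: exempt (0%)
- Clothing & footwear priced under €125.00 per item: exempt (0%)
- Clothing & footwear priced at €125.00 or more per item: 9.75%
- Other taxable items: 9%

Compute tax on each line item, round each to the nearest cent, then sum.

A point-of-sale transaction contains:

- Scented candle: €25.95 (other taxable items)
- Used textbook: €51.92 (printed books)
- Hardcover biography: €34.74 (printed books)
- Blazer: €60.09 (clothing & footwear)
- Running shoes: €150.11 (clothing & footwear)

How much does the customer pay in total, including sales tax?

€339.79

Scented candle €25.95: other taxable items → 9% → €2.34
Used textbook €51.92: printed books → 0% → €0.00
Hardcover biography €34.74: printed books → 0% → €0.00
Blazer €60.09: clothing & footwear, under €125.00 → 0% → €0.00
Running shoes €150.11: clothing & footwear, €125.00 or more → 9.75% → €14.64
Subtotal = €322.81; tax = €16.98; total due = €339.79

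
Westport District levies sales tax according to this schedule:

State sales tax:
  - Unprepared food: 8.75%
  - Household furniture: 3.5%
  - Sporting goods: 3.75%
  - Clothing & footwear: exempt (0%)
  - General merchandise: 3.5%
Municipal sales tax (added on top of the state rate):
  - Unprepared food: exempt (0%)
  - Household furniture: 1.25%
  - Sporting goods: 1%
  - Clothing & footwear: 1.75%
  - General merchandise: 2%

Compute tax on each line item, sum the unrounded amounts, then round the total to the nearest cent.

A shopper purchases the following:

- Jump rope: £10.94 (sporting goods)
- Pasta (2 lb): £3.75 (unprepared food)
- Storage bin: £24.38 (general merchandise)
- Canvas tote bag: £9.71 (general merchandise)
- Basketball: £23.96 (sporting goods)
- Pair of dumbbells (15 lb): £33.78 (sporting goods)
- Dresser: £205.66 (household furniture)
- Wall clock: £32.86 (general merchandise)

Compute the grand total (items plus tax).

£362.08

Jump rope £10.94: sporting goods → 3.75% + 1% municipal = 4.75% → £0.51965
Pasta (2 lb) £3.75: unprepared food → 8.75% + 0% municipal = 8.75% → £0.328125
Storage bin £24.38: general merchandise → 3.5% + 2% municipal = 5.5% → £1.3409
Canvas tote bag £9.71: general merchandise → 3.5% + 2% municipal = 5.5% → £0.53405
Basketball £23.96: sporting goods → 3.75% + 1% municipal = 4.75% → £1.1381
Pair of dumbbells (15 lb) £33.78: sporting goods → 3.75% + 1% municipal = 4.75% → £1.60455
Dresser £205.66: household furniture → 3.5% + 1.25% municipal = 4.75% → £9.76885
Wall clock £32.86: general merchandise → 3.5% + 2% municipal = 5.5% → £1.8073
Subtotal = £345.04; unrounded tax = £17.041525 → £17.04; total due = £362.08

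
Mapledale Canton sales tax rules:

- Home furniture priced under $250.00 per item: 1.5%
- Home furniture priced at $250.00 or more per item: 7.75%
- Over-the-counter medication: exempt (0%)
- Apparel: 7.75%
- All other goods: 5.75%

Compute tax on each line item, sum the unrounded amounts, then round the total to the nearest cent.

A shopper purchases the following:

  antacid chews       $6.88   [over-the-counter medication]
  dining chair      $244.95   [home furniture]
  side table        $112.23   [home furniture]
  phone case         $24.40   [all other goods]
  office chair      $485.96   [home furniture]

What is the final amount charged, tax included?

$918.84

Antacid chews $6.88: over-the-counter medication → 0% → $0.00
Dining chair $244.95: home furniture, under $250.00 → 1.5% → $3.67425
Side table $112.23: home furniture, under $250.00 → 1.5% → $1.68345
Phone case $24.40: all other goods → 5.75% → $1.403
Office chair $485.96: home furniture, $250.00 or more → 7.75% → $37.6619
Subtotal = $874.42; unrounded tax = $44.4226 → $44.42; total due = $918.84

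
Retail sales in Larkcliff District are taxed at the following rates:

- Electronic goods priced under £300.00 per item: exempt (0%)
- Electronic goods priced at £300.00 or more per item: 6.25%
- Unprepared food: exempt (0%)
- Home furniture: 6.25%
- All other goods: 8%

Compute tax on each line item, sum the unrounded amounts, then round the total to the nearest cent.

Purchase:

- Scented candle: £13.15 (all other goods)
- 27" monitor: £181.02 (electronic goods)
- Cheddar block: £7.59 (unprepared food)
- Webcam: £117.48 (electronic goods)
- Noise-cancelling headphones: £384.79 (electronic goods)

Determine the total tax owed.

£25.10

Scented candle £13.15: all other goods → 8% → £1.052
27" monitor £181.02: electronic goods, under £300.00 → 0% → £0.00
Cheddar block £7.59: unprepared food → 0% → £0.00
Webcam £117.48: electronic goods, under £300.00 → 0% → £0.00
Noise-cancelling headphones £384.79: electronic goods, £300.00 or more → 6.25% → £24.049375
Unrounded tax sum = £25.101375 → £25.10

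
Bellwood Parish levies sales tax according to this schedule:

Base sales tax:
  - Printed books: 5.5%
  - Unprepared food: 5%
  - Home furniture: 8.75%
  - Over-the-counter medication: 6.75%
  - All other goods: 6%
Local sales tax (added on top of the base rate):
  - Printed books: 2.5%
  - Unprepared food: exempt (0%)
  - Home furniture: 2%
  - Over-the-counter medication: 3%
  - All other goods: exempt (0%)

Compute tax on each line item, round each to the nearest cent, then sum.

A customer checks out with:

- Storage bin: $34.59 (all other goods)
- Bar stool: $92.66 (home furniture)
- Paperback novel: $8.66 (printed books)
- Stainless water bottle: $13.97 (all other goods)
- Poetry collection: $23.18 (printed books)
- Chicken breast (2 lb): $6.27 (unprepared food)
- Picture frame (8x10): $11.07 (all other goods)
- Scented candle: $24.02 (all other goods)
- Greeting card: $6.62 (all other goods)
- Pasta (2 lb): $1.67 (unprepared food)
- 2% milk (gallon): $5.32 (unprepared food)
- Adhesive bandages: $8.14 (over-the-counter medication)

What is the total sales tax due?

Storage bin $34.59: all other goods → 6% + 0% local = 6% → $2.08
Bar stool $92.66: home furniture → 8.75% + 2% local = 10.75% → $9.96
Paperback novel $8.66: printed books → 5.5% + 2.5% local = 8% → $0.69
Stainless water bottle $13.97: all other goods → 6% + 0% local = 6% → $0.84
Poetry collection $23.18: printed books → 5.5% + 2.5% local = 8% → $1.85
Chicken breast (2 lb) $6.27: unprepared food → 5% + 0% local = 5% → $0.31
Picture frame (8x10) $11.07: all other goods → 6% + 0% local = 6% → $0.66
Scented candle $24.02: all other goods → 6% + 0% local = 6% → $1.44
Greeting card $6.62: all other goods → 6% + 0% local = 6% → $0.40
Pasta (2 lb) $1.67: unprepared food → 5% + 0% local = 5% → $0.08
2% milk (gallon) $5.32: unprepared food → 5% + 0% local = 5% → $0.27
Adhesive bandages $8.14: over-the-counter medication → 6.75% + 3% local = 9.75% → $0.79
Total tax = $2.08 + $9.96 + $0.69 + $0.84 + $1.85 + $0.31 + $0.66 + $1.44 + $0.40 + $0.08 + $0.27 + $0.79 = $19.37

$19.37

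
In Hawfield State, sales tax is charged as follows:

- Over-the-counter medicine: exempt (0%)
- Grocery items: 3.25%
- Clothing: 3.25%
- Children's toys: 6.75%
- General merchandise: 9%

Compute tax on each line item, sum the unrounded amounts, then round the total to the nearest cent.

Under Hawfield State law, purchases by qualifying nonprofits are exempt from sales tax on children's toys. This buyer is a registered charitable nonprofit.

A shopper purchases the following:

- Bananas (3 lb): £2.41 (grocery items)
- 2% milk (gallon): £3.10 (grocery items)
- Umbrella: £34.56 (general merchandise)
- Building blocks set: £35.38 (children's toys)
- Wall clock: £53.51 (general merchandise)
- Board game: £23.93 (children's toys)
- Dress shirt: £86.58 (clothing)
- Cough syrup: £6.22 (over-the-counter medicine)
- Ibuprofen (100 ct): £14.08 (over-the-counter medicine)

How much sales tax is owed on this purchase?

£10.92

Bananas (3 lb) £2.41: grocery items → 3.25% → £0.078325
2% milk (gallon) £3.10: grocery items → 3.25% → £0.10075
Umbrella £34.56: general merchandise → 9% → £3.1104
Building blocks set £35.38: children's toys, buyer-exempt → 0% → £0.00
Wall clock £53.51: general merchandise → 9% → £4.8159
Board game £23.93: children's toys, buyer-exempt → 0% → £0.00
Dress shirt £86.58: clothing → 3.25% → £2.81385
Cough syrup £6.22: over-the-counter medicine → 0% → £0.00
Ibuprofen (100 ct) £14.08: over-the-counter medicine → 0% → £0.00
Unrounded tax sum = £10.919225 → £10.92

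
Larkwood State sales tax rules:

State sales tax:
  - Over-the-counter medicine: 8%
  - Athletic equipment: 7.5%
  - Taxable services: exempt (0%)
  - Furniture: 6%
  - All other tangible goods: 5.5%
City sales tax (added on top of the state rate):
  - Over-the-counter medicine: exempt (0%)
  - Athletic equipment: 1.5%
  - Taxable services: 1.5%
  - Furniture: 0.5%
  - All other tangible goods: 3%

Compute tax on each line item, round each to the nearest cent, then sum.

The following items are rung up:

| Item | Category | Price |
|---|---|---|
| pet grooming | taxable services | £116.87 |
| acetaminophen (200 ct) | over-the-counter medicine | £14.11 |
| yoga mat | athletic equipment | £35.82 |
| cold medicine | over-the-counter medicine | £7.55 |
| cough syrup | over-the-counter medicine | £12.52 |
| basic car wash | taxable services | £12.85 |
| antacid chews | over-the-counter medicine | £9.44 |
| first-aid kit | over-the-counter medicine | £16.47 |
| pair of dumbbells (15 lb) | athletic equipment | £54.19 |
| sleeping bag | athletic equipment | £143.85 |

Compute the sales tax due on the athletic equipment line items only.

Yoga mat £35.82: athletic equipment → 7.5% + 1.5% city = 9% → £3.22
Pair of dumbbells (15 lb) £54.19: athletic equipment → 7.5% + 1.5% city = 9% → £4.88
Sleeping bag £143.85: athletic equipment → 7.5% + 1.5% city = 9% → £12.95
Tax on athletic equipment = £3.22 + £4.88 + £12.95 = £21.05

£21.05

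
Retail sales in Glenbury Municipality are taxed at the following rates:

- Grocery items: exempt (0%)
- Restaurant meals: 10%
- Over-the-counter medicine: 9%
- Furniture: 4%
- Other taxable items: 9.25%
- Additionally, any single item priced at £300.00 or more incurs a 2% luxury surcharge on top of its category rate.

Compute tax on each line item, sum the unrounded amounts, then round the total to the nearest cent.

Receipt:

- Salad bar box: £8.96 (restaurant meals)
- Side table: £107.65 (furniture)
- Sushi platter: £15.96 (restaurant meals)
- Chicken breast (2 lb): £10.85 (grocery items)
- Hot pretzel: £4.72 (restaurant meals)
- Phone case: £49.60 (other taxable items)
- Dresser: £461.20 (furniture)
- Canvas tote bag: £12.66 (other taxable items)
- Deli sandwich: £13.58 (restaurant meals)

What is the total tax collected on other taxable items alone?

£5.76

Phone case £49.60: other taxable items → 9.25% → £4.588
Canvas tote bag £12.66: other taxable items → 9.25% → £1.17105
Tax on other taxable items: unrounded sum = £5.75905 → £5.76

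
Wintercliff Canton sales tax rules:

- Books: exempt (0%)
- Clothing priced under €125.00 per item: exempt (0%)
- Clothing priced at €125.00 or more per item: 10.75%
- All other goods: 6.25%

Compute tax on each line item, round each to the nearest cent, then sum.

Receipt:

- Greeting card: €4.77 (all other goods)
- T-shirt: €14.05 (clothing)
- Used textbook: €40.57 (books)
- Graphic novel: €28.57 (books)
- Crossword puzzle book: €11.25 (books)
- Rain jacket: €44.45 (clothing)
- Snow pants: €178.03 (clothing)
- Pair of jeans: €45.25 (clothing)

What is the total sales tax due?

Greeting card €4.77: all other goods → 6.25% → €0.30
T-shirt €14.05: clothing, under €125.00 → 0% → €0.00
Used textbook €40.57: books → 0% → €0.00
Graphic novel €28.57: books → 0% → €0.00
Crossword puzzle book €11.25: books → 0% → €0.00
Rain jacket €44.45: clothing, under €125.00 → 0% → €0.00
Snow pants €178.03: clothing, €125.00 or more → 10.75% → €19.14
Pair of jeans €45.25: clothing, under €125.00 → 0% → €0.00
Total tax = €0.30 + €19.14 = €19.44

€19.44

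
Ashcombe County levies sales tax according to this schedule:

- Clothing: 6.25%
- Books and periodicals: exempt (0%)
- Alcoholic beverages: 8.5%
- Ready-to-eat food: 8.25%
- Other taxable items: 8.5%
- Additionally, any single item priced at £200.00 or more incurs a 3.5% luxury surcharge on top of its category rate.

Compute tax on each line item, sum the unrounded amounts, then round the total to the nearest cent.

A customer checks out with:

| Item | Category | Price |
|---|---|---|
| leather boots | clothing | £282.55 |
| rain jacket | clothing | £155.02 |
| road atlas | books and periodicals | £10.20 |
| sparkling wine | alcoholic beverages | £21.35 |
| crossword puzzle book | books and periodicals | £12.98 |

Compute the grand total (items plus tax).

Leather boots £282.55: clothing → 6.25% + 3.5% surcharge = 9.75% → £27.548625
Rain jacket £155.02: clothing → 6.25% → £9.68875
Road atlas £10.20: books and periodicals → 0% → £0.00
Sparkling wine £21.35: alcoholic beverages → 8.5% → £1.81475
Crossword puzzle book £12.98: books and periodicals → 0% → £0.00
Subtotal = £482.10; unrounded tax = £39.052125 → £39.05; total due = £521.15

£521.15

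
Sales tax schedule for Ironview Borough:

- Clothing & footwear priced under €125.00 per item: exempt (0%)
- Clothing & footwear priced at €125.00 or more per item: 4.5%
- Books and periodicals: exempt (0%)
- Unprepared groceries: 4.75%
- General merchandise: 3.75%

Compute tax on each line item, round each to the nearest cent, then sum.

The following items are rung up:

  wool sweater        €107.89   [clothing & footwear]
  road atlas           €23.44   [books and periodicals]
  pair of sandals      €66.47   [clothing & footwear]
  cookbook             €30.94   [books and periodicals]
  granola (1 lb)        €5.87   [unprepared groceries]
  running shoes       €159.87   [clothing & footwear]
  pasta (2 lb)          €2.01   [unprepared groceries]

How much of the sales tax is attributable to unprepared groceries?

€0.38

Granola (1 lb) €5.87: unprepared groceries → 4.75% → €0.28
Pasta (2 lb) €2.01: unprepared groceries → 4.75% → €0.10
Tax on unprepared groceries = €0.28 + €0.10 = €0.38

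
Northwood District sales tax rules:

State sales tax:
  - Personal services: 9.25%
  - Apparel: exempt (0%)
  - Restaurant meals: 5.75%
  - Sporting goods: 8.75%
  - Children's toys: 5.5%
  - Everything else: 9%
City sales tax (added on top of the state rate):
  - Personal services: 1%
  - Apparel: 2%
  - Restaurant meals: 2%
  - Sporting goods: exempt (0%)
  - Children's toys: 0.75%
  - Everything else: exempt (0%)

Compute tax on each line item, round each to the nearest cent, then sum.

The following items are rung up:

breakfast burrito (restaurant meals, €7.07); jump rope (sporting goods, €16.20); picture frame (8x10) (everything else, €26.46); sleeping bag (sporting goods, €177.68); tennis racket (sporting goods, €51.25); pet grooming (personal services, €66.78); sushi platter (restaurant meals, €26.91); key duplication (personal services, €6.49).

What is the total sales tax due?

€33.98

Breakfast burrito €7.07: restaurant meals → 5.75% + 2% city = 7.75% → €0.55
Jump rope €16.20: sporting goods → 8.75% + 0% city = 8.75% → €1.42
Picture frame (8x10) €26.46: everything else → 9% + 0% city = 9% → €2.38
Sleeping bag €177.68: sporting goods → 8.75% + 0% city = 8.75% → €15.55
Tennis racket €51.25: sporting goods → 8.75% + 0% city = 8.75% → €4.48
Pet grooming €66.78: personal services → 9.25% + 1% city = 10.25% → €6.84
Sushi platter €26.91: restaurant meals → 5.75% + 2% city = 7.75% → €2.09
Key duplication €6.49: personal services → 9.25% + 1% city = 10.25% → €0.67
Total tax = €0.55 + €1.42 + €2.38 + €15.55 + €4.48 + €6.84 + €2.09 + €0.67 = €33.98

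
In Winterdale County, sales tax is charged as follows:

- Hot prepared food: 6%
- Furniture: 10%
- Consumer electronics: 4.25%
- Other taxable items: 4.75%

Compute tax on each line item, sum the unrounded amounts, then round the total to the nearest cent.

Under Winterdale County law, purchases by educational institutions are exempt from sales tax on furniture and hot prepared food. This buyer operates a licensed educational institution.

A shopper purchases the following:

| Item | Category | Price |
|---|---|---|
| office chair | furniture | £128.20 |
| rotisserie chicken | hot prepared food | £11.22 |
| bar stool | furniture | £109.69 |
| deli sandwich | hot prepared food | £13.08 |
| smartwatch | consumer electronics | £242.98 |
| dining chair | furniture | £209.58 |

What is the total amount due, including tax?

£725.08

Office chair £128.20: furniture, buyer-exempt → 0% → £0.00
Rotisserie chicken £11.22: hot prepared food, buyer-exempt → 0% → £0.00
Bar stool £109.69: furniture, buyer-exempt → 0% → £0.00
Deli sandwich £13.08: hot prepared food, buyer-exempt → 0% → £0.00
Smartwatch £242.98: consumer electronics → 4.25% → £10.32665
Dining chair £209.58: furniture, buyer-exempt → 0% → £0.00
Subtotal = £714.75; unrounded tax = £10.32665 → £10.33; total due = £725.08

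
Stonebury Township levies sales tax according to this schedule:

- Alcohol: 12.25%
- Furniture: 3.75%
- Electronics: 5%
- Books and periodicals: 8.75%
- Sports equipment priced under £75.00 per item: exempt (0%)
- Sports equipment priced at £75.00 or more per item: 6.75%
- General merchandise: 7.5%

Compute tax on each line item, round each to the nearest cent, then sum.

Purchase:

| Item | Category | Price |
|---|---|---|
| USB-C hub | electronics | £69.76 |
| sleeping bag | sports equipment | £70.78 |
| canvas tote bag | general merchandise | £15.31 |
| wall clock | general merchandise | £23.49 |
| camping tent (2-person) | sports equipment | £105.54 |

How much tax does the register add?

USB-C hub £69.76: electronics → 5% → £3.49
Sleeping bag £70.78: sports equipment, under £75.00 → 0% → £0.00
Canvas tote bag £15.31: general merchandise → 7.5% → £1.15
Wall clock £23.49: general merchandise → 7.5% → £1.76
Camping tent (2-person) £105.54: sports equipment, £75.00 or more → 6.75% → £7.12
Total tax = £3.49 + £1.15 + £1.76 + £7.12 = £13.52

£13.52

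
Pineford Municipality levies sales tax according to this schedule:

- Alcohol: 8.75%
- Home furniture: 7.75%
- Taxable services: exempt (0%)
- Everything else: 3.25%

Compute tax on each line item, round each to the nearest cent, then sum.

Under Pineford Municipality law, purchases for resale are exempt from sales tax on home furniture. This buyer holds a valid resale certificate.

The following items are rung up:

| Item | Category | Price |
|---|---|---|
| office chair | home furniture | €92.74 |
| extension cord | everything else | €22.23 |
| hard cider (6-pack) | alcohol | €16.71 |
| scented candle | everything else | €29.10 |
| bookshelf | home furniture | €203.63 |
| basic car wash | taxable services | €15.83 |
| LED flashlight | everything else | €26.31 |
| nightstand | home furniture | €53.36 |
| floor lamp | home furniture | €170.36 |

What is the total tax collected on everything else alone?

Extension cord €22.23: everything else → 3.25% → €0.72
Scented candle €29.10: everything else → 3.25% → €0.95
LED flashlight €26.31: everything else → 3.25% → €0.86
Tax on everything else = €0.72 + €0.95 + €0.86 = €2.53

€2.53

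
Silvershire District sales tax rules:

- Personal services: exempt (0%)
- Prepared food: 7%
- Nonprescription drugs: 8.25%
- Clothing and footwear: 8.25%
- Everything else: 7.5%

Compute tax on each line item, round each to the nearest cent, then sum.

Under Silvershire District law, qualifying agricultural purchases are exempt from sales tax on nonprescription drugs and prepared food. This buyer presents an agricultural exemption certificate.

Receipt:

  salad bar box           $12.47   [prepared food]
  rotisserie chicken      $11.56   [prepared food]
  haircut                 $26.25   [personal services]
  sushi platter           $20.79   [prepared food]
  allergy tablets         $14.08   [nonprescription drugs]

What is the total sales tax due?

Salad bar box $12.47: prepared food, buyer-exempt → 0% → $0.00
Rotisserie chicken $11.56: prepared food, buyer-exempt → 0% → $0.00
Haircut $26.25: personal services → 0% → $0.00
Sushi platter $20.79: prepared food, buyer-exempt → 0% → $0.00
Allergy tablets $14.08: nonprescription drugs, buyer-exempt → 0% → $0.00
Total tax = $0.00

$0.00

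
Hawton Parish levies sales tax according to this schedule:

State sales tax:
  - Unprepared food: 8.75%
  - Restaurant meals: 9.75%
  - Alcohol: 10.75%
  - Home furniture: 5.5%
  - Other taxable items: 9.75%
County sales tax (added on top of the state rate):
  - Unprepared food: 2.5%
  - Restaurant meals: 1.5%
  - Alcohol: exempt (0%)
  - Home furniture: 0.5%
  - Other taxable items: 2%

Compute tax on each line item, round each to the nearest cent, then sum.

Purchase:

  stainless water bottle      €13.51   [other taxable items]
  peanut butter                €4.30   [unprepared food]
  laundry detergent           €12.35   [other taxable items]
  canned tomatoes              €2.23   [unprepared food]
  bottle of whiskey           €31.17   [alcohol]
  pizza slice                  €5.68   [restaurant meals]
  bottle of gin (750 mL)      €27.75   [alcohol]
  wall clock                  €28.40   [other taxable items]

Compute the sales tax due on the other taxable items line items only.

€6.38

Stainless water bottle €13.51: other taxable items → 9.75% + 2% county = 11.75% → €1.59
Laundry detergent €12.35: other taxable items → 9.75% + 2% county = 11.75% → €1.45
Wall clock €28.40: other taxable items → 9.75% + 2% county = 11.75% → €3.34
Tax on other taxable items = €1.59 + €1.45 + €3.34 = €6.38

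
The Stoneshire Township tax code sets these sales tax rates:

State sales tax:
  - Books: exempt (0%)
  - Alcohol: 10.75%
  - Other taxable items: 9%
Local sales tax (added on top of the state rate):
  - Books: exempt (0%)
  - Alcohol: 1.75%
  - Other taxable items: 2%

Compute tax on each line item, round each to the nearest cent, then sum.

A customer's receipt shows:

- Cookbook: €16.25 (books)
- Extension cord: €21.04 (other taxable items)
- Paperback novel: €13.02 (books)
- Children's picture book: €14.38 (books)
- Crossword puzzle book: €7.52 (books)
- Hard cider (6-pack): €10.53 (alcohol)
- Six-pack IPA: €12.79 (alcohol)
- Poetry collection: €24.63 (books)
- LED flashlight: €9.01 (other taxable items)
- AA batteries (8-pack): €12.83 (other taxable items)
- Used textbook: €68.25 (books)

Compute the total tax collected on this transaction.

€7.63

Cookbook €16.25: books → 0% + 0% local = 0% → €0.00
Extension cord €21.04: other taxable items → 9% + 2% local = 11% → €2.31
Paperback novel €13.02: books → 0% + 0% local = 0% → €0.00
Children's picture book €14.38: books → 0% + 0% local = 0% → €0.00
Crossword puzzle book €7.52: books → 0% + 0% local = 0% → €0.00
Hard cider (6-pack) €10.53: alcohol → 10.75% + 1.75% local = 12.5% → €1.32
Six-pack IPA €12.79: alcohol → 10.75% + 1.75% local = 12.5% → €1.60
Poetry collection €24.63: books → 0% + 0% local = 0% → €0.00
LED flashlight €9.01: other taxable items → 9% + 2% local = 11% → €0.99
AA batteries (8-pack) €12.83: other taxable items → 9% + 2% local = 11% → €1.41
Used textbook €68.25: books → 0% + 0% local = 0% → €0.00
Total tax = €2.31 + €1.32 + €1.60 + €0.99 + €1.41 = €7.63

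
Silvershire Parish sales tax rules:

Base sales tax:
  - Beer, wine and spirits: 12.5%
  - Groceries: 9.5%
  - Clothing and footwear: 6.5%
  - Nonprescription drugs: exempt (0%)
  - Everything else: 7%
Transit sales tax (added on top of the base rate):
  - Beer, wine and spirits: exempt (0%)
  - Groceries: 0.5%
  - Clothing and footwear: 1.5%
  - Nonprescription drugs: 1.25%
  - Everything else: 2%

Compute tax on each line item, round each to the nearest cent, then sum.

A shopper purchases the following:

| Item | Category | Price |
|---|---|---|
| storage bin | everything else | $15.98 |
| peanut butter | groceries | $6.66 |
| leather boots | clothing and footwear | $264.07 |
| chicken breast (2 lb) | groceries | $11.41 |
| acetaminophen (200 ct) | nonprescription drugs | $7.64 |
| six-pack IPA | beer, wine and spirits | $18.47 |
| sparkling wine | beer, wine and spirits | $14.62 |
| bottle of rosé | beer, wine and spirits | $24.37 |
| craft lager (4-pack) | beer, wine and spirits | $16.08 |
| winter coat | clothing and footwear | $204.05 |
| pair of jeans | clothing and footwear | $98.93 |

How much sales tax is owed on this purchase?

Storage bin $15.98: everything else → 7% + 2% transit = 9% → $1.44
Peanut butter $6.66: groceries → 9.5% + 0.5% transit = 10% → $0.67
Leather boots $264.07: clothing and footwear → 6.5% + 1.5% transit = 8% → $21.13
Chicken breast (2 lb) $11.41: groceries → 9.5% + 0.5% transit = 10% → $1.14
Acetaminophen (200 ct) $7.64: nonprescription drugs → 0% + 1.25% transit = 1.25% → $0.10
Six-pack IPA $18.47: beer, wine and spirits → 12.5% + 0% transit = 12.5% → $2.31
Sparkling wine $14.62: beer, wine and spirits → 12.5% + 0% transit = 12.5% → $1.83
Bottle of rosé $24.37: beer, wine and spirits → 12.5% + 0% transit = 12.5% → $3.05
Craft lager (4-pack) $16.08: beer, wine and spirits → 12.5% + 0% transit = 12.5% → $2.01
Winter coat $204.05: clothing and footwear → 6.5% + 1.5% transit = 8% → $16.32
Pair of jeans $98.93: clothing and footwear → 6.5% + 1.5% transit = 8% → $7.91
Total tax = $1.44 + $0.67 + $21.13 + $1.14 + $0.10 + $2.31 + $1.83 + $3.05 + $2.01 + $16.32 + $7.91 = $57.91

$57.91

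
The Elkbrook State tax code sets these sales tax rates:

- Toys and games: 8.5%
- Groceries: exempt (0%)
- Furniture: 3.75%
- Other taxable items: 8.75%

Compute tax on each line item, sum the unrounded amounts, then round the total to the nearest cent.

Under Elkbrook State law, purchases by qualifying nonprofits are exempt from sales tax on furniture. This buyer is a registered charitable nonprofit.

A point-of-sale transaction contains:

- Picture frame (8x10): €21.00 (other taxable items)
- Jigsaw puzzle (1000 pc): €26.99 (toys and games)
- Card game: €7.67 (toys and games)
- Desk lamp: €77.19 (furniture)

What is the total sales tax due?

€4.78

Picture frame (8x10) €21.00: other taxable items → 8.75% → €1.8375
Jigsaw puzzle (1000 pc) €26.99: toys and games → 8.5% → €2.29415
Card game €7.67: toys and games → 8.5% → €0.65195
Desk lamp €77.19: furniture, buyer-exempt → 0% → €0.00
Unrounded tax sum = €4.7836 → €4.78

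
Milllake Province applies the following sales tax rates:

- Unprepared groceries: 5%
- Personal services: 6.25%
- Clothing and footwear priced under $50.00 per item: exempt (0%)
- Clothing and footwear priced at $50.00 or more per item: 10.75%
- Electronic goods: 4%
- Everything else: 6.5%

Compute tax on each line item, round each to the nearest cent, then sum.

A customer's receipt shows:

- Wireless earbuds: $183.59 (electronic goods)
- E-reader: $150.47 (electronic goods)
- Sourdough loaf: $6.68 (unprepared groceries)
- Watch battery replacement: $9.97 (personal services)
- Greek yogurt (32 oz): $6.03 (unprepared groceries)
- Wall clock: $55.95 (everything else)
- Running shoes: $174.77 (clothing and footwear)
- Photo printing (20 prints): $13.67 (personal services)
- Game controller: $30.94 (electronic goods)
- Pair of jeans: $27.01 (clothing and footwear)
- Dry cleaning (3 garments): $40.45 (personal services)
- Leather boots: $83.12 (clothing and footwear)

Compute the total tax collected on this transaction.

Wireless earbuds $183.59: electronic goods → 4% → $7.34
E-reader $150.47: electronic goods → 4% → $6.02
Sourdough loaf $6.68: unprepared groceries → 5% → $0.33
Watch battery replacement $9.97: personal services → 6.25% → $0.62
Greek yogurt (32 oz) $6.03: unprepared groceries → 5% → $0.30
Wall clock $55.95: everything else → 6.5% → $3.64
Running shoes $174.77: clothing and footwear, $50.00 or more → 10.75% → $18.79
Photo printing (20 prints) $13.67: personal services → 6.25% → $0.85
Game controller $30.94: electronic goods → 4% → $1.24
Pair of jeans $27.01: clothing and footwear, under $50.00 → 0% → $0.00
Dry cleaning (3 garments) $40.45: personal services → 6.25% → $2.53
Leather boots $83.12: clothing and footwear, $50.00 or more → 10.75% → $8.94
Total tax = $7.34 + $6.02 + $0.33 + $0.62 + $0.30 + $3.64 + $18.79 + $0.85 + $1.24 + $2.53 + $8.94 = $50.60

$50.60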